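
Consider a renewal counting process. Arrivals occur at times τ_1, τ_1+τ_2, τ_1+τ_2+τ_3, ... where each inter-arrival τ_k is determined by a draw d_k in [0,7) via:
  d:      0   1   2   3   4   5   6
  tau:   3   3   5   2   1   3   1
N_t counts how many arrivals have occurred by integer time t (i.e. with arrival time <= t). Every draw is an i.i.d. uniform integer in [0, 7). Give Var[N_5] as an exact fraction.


180376264/282475249

Inter-arrival values over d=0..6: [3, 3, 5, 2, 1, 3, 1]
Each d has probability 1/7, so the pmf of τ is: f(1) = 2/7, f(2) = 1/7, f(3) = 3/7, f(5) = 1/7
Let p_n(j) = P(N_n = j), with p_0 = [1]. Condition on τ_1: p_n(0) = P(τ > n), and for j >= 1, p_n(j) = Σ_{k<=n} f(k)·p_{n−k}(j−1)
p_1 = [5/7, 2/7]  (j = 0..1)
p_2 = [4/7, 17/49, 4/49]  (j = 0..2)
p_3 = [1/7, 34/49, 48/343, 8/343]  (j = 0..3)
p_4 = [1/7, 3/7, 127/343, 124/2401, 16/2401]  (j = 0..4)
p_5 = [0, 22/49, 127/343, 386/2401, 304/16807, 32/16807]  (j = 0..5)
E[N_5] = Σ j·p_5(j) = 29474/16807;  E[N_5²] = Σ j²·p_5(j) = 62420/16807
Var[N_5] = 62420/16807 − (29474/16807)² = 180376264/282475249


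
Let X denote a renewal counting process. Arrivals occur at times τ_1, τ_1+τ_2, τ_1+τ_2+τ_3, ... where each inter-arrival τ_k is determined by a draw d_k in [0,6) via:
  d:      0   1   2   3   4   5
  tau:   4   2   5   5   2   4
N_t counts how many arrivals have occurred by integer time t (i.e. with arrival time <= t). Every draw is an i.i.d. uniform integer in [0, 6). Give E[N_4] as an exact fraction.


7/9

Inter-arrival values over d=0..5: [4, 2, 5, 5, 2, 4]
Each d has probability 1/6, so the pmf of τ is: f(2) = 1/3, f(4) = 1/3, f(5) = 1/3
Renewal equation for m(n) = E[N_n]: condition on τ_1 = k (if k <= n, one arrival plus a fresh copy on the remaining n−k steps): m(n) = F(n) + Σ_{k<=n} f(k)·m(n−k), where F(n) = P(τ <= n) and m(0) = 0
m(1) = F(1) = 0
m(2) = F(2) = 1/3
m(3) = F(3) = 1/3
m(4) = F(4) + f(2)·m(2) = 2/3 + 1/3·1/3 = 7/9
E[N_4] = m(4) = 7/9


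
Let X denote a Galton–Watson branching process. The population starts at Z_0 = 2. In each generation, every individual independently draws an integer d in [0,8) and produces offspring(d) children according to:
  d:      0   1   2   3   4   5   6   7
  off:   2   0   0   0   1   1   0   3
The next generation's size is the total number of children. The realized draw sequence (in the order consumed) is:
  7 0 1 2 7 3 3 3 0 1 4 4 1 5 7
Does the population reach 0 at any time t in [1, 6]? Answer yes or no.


no

gen 0: Z_0=2, draws=[7, 0], offspring=[3, 2], Z_1=5
gen 1: Z_1=5, draws=[1, 2, 7, 3, 3], offspring=[0, 0, 3, 0, 0], Z_2=3
gen 2: Z_2=3, draws=[3, 0, 1], offspring=[0, 2, 0], Z_3=2
gen 3: Z_3=2, draws=[4, 4], offspring=[1, 1], Z_4=2
gen 4: Z_4=2, draws=[1, 5], offspring=[0, 1], Z_5=1
gen 5: Z_5=1, draws=[7], offspring=[3], Z_6=3


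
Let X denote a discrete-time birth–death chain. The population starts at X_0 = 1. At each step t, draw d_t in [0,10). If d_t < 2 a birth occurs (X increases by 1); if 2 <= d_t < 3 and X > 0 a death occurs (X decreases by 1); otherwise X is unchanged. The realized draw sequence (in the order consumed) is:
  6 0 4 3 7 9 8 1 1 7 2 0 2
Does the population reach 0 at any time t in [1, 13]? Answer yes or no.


no

t=0: X=1, d=6 → hold, X_1=1
t=1: X=1, d=0 → birth, X_2=2
t=2: X=2, d=4 → hold, X_3=2
t=3: X=2, d=3 → hold, X_4=2
t=4: X=2, d=7 → hold, X_5=2
t=5: X=2, d=9 → hold, X_6=2
t=6: X=2, d=8 → hold, X_7=2
t=7: X=2, d=1 → birth, X_8=3
t=8: X=3, d=1 → birth, X_9=4
t=9: X=4, d=7 → hold, X_10=4
t=10: X=4, d=2 → death, X_11=3
t=11: X=3, d=0 → birth, X_12=4
t=12: X=4, d=2 → death, X_13=3


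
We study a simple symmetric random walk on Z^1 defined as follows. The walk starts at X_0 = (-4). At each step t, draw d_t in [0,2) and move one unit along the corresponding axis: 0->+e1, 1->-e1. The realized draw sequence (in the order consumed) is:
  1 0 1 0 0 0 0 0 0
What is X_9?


(1)

t=0: X=(-4), d=1 → -e1, X_1=(-5)
t=1: X=(-5), d=0 → +e1, X_2=(-4)
t=2: X=(-4), d=1 → -e1, X_3=(-5)
t=3: X=(-5), d=0 → +e1, X_4=(-4)
t=4: X=(-4), d=0 → +e1, X_5=(-3)
t=5: X=(-3), d=0 → +e1, X_6=(-2)
t=6: X=(-2), d=0 → +e1, X_7=(-1)
t=7: X=(-1), d=0 → +e1, X_8=(0)
t=8: X=(0), d=0 → +e1, X_9=(1)


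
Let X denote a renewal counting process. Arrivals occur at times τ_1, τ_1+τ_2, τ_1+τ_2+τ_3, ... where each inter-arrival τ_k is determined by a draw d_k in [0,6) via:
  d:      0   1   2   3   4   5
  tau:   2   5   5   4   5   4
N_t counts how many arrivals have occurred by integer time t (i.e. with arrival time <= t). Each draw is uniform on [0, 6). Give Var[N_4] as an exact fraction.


395/1296

Inter-arrival values over d=0..5: [2, 5, 5, 4, 5, 4]
Each d has probability 1/6, so the pmf of τ is: f(2) = 1/6, f(4) = 1/3, f(5) = 1/2
Let p_n(j) = P(N_n = j), with p_0 = [1]. Condition on τ_1: p_n(0) = P(τ > n), and for j >= 1, p_n(j) = Σ_{k<=n} f(k)·p_{n−k}(j−1)
p_1 = [1]  (j = 0)
p_2 = [5/6, 1/6]  (j = 0..1)
p_3 = [5/6, 1/6]  (j = 0..1)
p_4 = [1/2, 17/36, 1/36]  (j = 0..2)
E[N_4] = Σ j·p_4(j) = 19/36;  E[N_4²] = Σ j²·p_4(j) = 7/12
Var[N_4] = 7/12 − (19/36)² = 395/1296


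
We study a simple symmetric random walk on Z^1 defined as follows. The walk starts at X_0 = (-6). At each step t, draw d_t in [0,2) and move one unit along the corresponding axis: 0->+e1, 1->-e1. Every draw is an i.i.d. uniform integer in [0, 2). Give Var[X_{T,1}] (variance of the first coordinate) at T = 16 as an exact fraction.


Outcome values over d=0..1: [1, -1]
Σy = 0, Σy² = 2, M = 2
μ = 0/2 = 0,  σ² = 2/2 − (0)² = 1
Independent increments: Var[X_16] = 16·σ² = 16·(1) = 16

16


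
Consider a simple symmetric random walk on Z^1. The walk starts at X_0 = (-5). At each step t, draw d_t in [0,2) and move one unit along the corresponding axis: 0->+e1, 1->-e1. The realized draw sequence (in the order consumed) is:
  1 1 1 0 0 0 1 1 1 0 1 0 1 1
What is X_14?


(-9)

t=0: X=(-5), d=1 → -e1, X_1=(-6)
t=1: X=(-6), d=1 → -e1, X_2=(-7)
t=2: X=(-7), d=1 → -e1, X_3=(-8)
t=3: X=(-8), d=0 → +e1, X_4=(-7)
t=4: X=(-7), d=0 → +e1, X_5=(-6)
t=5: X=(-6), d=0 → +e1, X_6=(-5)
t=6: X=(-5), d=1 → -e1, X_7=(-6)
t=7: X=(-6), d=1 → -e1, X_8=(-7)
t=8: X=(-7), d=1 → -e1, X_9=(-8)
t=9: X=(-8), d=0 → +e1, X_10=(-7)
t=10: X=(-7), d=1 → -e1, X_11=(-8)
t=11: X=(-8), d=0 → +e1, X_12=(-7)
t=12: X=(-7), d=1 → -e1, X_13=(-8)
t=13: X=(-8), d=1 → -e1, X_14=(-9)


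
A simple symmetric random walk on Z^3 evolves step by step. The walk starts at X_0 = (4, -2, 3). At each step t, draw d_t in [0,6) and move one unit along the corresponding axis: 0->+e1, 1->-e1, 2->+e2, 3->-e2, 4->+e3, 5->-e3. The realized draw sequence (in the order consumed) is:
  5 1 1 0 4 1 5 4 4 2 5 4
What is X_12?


(2, -1, 4)

t=0: X=(4, -2, 3), d=5 → -e3, X_1=(4, -2, 2)
t=1: X=(4, -2, 2), d=1 → -e1, X_2=(3, -2, 2)
t=2: X=(3, -2, 2), d=1 → -e1, X_3=(2, -2, 2)
t=3: X=(2, -2, 2), d=0 → +e1, X_4=(3, -2, 2)
t=4: X=(3, -2, 2), d=4 → +e3, X_5=(3, -2, 3)
t=5: X=(3, -2, 3), d=1 → -e1, X_6=(2, -2, 3)
t=6: X=(2, -2, 3), d=5 → -e3, X_7=(2, -2, 2)
t=7: X=(2, -2, 2), d=4 → +e3, X_8=(2, -2, 3)
t=8: X=(2, -2, 3), d=4 → +e3, X_9=(2, -2, 4)
t=9: X=(2, -2, 4), d=2 → +e2, X_10=(2, -1, 4)
t=10: X=(2, -1, 4), d=5 → -e3, X_11=(2, -1, 3)
t=11: X=(2, -1, 3), d=4 → +e3, X_12=(2, -1, 4)


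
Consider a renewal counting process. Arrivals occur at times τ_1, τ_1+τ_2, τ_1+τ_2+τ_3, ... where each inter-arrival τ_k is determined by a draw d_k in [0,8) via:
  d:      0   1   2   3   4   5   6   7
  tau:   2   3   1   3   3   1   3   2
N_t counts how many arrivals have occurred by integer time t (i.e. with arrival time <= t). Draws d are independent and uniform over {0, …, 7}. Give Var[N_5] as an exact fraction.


Inter-arrival values over d=0..7: [2, 3, 1, 3, 3, 1, 3, 2]
Each d has probability 1/8, so the pmf of τ is: f(1) = 1/4, f(2) = 1/4, f(3) = 1/2
Let p_n(j) = P(N_n = j), with p_0 = [1]. Condition on τ_1: p_n(0) = P(τ > n), and for j >= 1, p_n(j) = Σ_{k<=n} f(k)·p_{n−k}(j−1)
p_1 = [3/4, 1/4]  (j = 0..1)
p_2 = [1/2, 7/16, 1/16]  (j = 0..2)
p_3 = [0, 13/16, 11/64, 1/64]  (j = 0..3)
p_4 = [0, 1/2, 7/16, 15/256, 1/256]  (j = 0..4)
p_5 = [0, 1/4, 35/64, 47/256, 19/1024, 1/1024]  (j = 0..5)
E[N_5] = Σ j·p_5(j) = 2021/1024;  E[N_5²] = Σ j²·p_5(j) = 4517/1024
Var[N_5] = 4517/1024 − (2021/1024)² = 540967/1048576

540967/1048576


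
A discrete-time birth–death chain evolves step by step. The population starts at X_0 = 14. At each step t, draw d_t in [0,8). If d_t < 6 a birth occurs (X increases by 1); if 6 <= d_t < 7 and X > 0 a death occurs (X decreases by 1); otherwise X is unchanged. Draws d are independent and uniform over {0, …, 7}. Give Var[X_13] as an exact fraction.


X can drop by at most 1 per step and X_0 = 14 > T = 13, so X_t >= 14 − t >= 1 > 0 for every t <= 13: the floor at 0 (the 'and X > 0' condition) never binds. Hence X_13 = X_0 + Σ_{t<13} Y_t with i.i.d. increments Y_t = y(d_t) ∈ {+1, −1, 0}.
Outcome values over d=0..7: [1, 1, 1, 1, 1, 1, -1, 0]
Σy = 5, Σy² = 7, M = 8
μ = 5/8 = 5/8,  σ² = 7/8 − (5/8)² = 31/64
Independent increments: Var[X_13] = 13·σ² = 13·(31/64) = 403/64

403/64


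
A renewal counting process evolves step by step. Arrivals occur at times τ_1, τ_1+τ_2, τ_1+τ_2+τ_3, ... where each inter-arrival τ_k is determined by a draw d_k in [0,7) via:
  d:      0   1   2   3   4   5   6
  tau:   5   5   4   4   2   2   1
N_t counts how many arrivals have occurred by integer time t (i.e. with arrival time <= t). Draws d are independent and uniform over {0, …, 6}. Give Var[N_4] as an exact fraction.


Inter-arrival values over d=0..6: [5, 5, 4, 4, 2, 2, 1]
Each d has probability 1/7, so the pmf of τ is: f(1) = 1/7, f(2) = 2/7, f(4) = 2/7, f(5) = 2/7
Let p_n(j) = P(N_n = j), with p_0 = [1]. Condition on τ_1: p_n(0) = P(τ > n), and for j >= 1, p_n(j) = Σ_{k<=n} f(k)·p_{n−k}(j−1)
p_1 = [6/7, 1/7]  (j = 0..1)
p_2 = [4/7, 20/49, 1/49]  (j = 0..2)
p_3 = [4/7, 16/49, 34/343, 1/343]  (j = 0..3)
p_4 = [2/7, 26/49, 8/49, 48/2401, 1/2401]  (j = 0..4)
E[N_4] = Σ j·p_4(j) = 2206/2401;  E[N_4²] = Σ j²·p_4(j) = 470/343
Var[N_4] = 470/343 − (2206/2401)² = 3032854/5764801

3032854/5764801


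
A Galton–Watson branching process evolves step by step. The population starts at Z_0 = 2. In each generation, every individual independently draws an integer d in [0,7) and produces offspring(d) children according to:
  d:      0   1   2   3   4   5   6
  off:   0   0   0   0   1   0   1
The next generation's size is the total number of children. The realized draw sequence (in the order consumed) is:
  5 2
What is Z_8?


0

gen 0: Z_0=2, draws=[5, 2], offspring=[0, 0], Z_1=0
gen 1: Z_1=0, draws=[], offspring=[], Z_2=0
gen 2: Z_2=0, draws=[], offspring=[], Z_3=0
gen 3: Z_3=0, draws=[], offspring=[], Z_4=0
gen 4: Z_4=0, draws=[], offspring=[], Z_5=0
gen 5: Z_5=0, draws=[], offspring=[], Z_6=0
gen 6: Z_6=0, draws=[], offspring=[], Z_7=0
gen 7: Z_7=0, draws=[], offspring=[], Z_8=0


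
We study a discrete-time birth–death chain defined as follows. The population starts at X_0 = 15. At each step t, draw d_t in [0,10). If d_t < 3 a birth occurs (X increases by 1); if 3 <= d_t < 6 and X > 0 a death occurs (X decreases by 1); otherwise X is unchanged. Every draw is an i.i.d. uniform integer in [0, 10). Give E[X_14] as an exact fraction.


X can drop by at most 1 per step and X_0 = 15 > T = 14, so X_t >= 15 − t >= 1 > 0 for every t <= 14: the floor at 0 (the 'and X > 0' condition) never binds. Hence X_14 = X_0 + Σ_{t<14} Y_t with i.i.d. increments Y_t = y(d_t) ∈ {+1, −1, 0}.
Outcome values over d=0..9: [1, 1, 1, -1, -1, -1, 0, 0, 0, 0]
Σy = 0, Σy² = 6, M = 10
μ = 0/10 = 0,  σ² = 6/10 − (0)² = 3/5
E[X_14] = 15 + 14·(0) = 15

15


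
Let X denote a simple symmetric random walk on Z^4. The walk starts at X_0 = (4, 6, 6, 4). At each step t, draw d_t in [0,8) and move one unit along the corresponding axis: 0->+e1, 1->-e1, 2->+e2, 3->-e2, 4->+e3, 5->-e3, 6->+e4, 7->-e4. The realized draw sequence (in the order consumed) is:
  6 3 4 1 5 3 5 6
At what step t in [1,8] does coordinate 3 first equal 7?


3

t=0: X=(4, 6, 6, 4), d=6 → +e4, X_1=(4, 6, 6, 5)
t=1: X=(4, 6, 6, 5), d=3 → -e2, X_2=(4, 5, 6, 5)
t=2: X=(4, 5, 6, 5), d=4 → +e3, X_3=(4, 5, 7, 5)
t=3: X=(4, 5, 7, 5), d=1 → -e1, X_4=(3, 5, 7, 5)
t=4: X=(3, 5, 7, 5), d=5 → -e3, X_5=(3, 5, 6, 5)
t=5: X=(3, 5, 6, 5), d=3 → -e2, X_6=(3, 4, 6, 5)
t=6: X=(3, 4, 6, 5), d=5 → -e3, X_7=(3, 4, 5, 5)
t=7: X=(3, 4, 5, 5), d=6 → +e4, X_8=(3, 4, 5, 6)


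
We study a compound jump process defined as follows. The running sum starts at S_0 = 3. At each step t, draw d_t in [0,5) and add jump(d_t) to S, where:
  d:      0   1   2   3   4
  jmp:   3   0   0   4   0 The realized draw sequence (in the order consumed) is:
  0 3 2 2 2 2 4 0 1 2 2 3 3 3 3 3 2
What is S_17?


33

t=0: S=3, d=0, jump=3, S_1=6
t=1: S=6, d=3, jump=4, S_2=10
t=2: S=10, d=2, jump=0, S_3=10
t=3: S=10, d=2, jump=0, S_4=10
t=4: S=10, d=2, jump=0, S_5=10
t=5: S=10, d=2, jump=0, S_6=10
t=6: S=10, d=4, jump=0, S_7=10
t=7: S=10, d=0, jump=3, S_8=13
t=8: S=13, d=1, jump=0, S_9=13
t=9: S=13, d=2, jump=0, S_10=13
t=10: S=13, d=2, jump=0, S_11=13
t=11: S=13, d=3, jump=4, S_12=17
t=12: S=17, d=3, jump=4, S_13=21
t=13: S=21, d=3, jump=4, S_14=25
t=14: S=25, d=3, jump=4, S_15=29
t=15: S=29, d=3, jump=4, S_16=33
t=16: S=33, d=2, jump=0, S_17=33


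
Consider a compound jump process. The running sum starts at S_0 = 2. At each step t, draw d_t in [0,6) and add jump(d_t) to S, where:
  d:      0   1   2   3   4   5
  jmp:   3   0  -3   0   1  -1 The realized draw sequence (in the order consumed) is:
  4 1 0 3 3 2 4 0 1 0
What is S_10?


10

t=0: S=2, d=4, jump=1, S_1=3
t=1: S=3, d=1, jump=0, S_2=3
t=2: S=3, d=0, jump=3, S_3=6
t=3: S=6, d=3, jump=0, S_4=6
t=4: S=6, d=3, jump=0, S_5=6
t=5: S=6, d=2, jump=-3, S_6=3
t=6: S=3, d=4, jump=1, S_7=4
t=7: S=4, d=0, jump=3, S_8=7
t=8: S=7, d=1, jump=0, S_9=7
t=9: S=7, d=0, jump=3, S_10=10


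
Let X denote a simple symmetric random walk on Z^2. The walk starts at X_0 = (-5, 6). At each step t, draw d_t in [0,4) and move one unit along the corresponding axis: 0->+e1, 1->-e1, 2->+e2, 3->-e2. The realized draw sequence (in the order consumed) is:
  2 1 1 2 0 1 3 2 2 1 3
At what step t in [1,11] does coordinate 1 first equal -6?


t=0: X=(-5, 6), d=2 → +e2, X_1=(-5, 7)
t=1: X=(-5, 7), d=1 → -e1, X_2=(-6, 7)
t=2: X=(-6, 7), d=1 → -e1, X_3=(-7, 7)
t=3: X=(-7, 7), d=2 → +e2, X_4=(-7, 8)
t=4: X=(-7, 8), d=0 → +e1, X_5=(-6, 8)
t=5: X=(-6, 8), d=1 → -e1, X_6=(-7, 8)
t=6: X=(-7, 8), d=3 → -e2, X_7=(-7, 7)
t=7: X=(-7, 7), d=2 → +e2, X_8=(-7, 8)
t=8: X=(-7, 8), d=2 → +e2, X_9=(-7, 9)
t=9: X=(-7, 9), d=1 → -e1, X_10=(-8, 9)
t=10: X=(-8, 9), d=3 → -e2, X_11=(-8, 8)

2


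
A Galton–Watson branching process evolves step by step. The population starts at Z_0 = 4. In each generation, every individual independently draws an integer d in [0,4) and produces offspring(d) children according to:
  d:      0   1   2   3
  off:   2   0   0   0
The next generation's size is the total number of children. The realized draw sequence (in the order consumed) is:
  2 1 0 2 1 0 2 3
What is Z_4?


0

gen 0: Z_0=4, draws=[2, 1, 0, 2], offspring=[0, 0, 2, 0], Z_1=2
gen 1: Z_1=2, draws=[1, 0], offspring=[0, 2], Z_2=2
gen 2: Z_2=2, draws=[2, 3], offspring=[0, 0], Z_3=0
gen 3: Z_3=0, draws=[], offspring=[], Z_4=0


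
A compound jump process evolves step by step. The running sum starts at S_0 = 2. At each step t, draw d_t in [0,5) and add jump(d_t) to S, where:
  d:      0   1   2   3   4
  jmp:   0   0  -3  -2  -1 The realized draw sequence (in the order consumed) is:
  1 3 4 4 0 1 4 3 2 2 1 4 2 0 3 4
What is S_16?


-18

t=0: S=2, d=1, jump=0, S_1=2
t=1: S=2, d=3, jump=-2, S_2=0
t=2: S=0, d=4, jump=-1, S_3=-1
t=3: S=-1, d=4, jump=-1, S_4=-2
t=4: S=-2, d=0, jump=0, S_5=-2
t=5: S=-2, d=1, jump=0, S_6=-2
t=6: S=-2, d=4, jump=-1, S_7=-3
t=7: S=-3, d=3, jump=-2, S_8=-5
t=8: S=-5, d=2, jump=-3, S_9=-8
t=9: S=-8, d=2, jump=-3, S_10=-11
t=10: S=-11, d=1, jump=0, S_11=-11
t=11: S=-11, d=4, jump=-1, S_12=-12
t=12: S=-12, d=2, jump=-3, S_13=-15
t=13: S=-15, d=0, jump=0, S_14=-15
t=14: S=-15, d=3, jump=-2, S_15=-17
t=15: S=-17, d=4, jump=-1, S_16=-18


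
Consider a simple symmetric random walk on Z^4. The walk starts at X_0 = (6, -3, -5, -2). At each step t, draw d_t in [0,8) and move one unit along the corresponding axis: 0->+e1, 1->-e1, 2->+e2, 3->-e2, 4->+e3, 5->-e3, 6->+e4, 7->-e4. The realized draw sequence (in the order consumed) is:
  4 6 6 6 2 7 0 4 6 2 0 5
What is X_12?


t=0: X=(6, -3, -5, -2), d=4 → +e3, X_1=(6, -3, -4, -2)
t=1: X=(6, -3, -4, -2), d=6 → +e4, X_2=(6, -3, -4, -1)
t=2: X=(6, -3, -4, -1), d=6 → +e4, X_3=(6, -3, -4, 0)
t=3: X=(6, -3, -4, 0), d=6 → +e4, X_4=(6, -3, -4, 1)
t=4: X=(6, -3, -4, 1), d=2 → +e2, X_5=(6, -2, -4, 1)
t=5: X=(6, -2, -4, 1), d=7 → -e4, X_6=(6, -2, -4, 0)
t=6: X=(6, -2, -4, 0), d=0 → +e1, X_7=(7, -2, -4, 0)
t=7: X=(7, -2, -4, 0), d=4 → +e3, X_8=(7, -2, -3, 0)
t=8: X=(7, -2, -3, 0), d=6 → +e4, X_9=(7, -2, -3, 1)
t=9: X=(7, -2, -3, 1), d=2 → +e2, X_10=(7, -1, -3, 1)
t=10: X=(7, -1, -3, 1), d=0 → +e1, X_11=(8, -1, -3, 1)
t=11: X=(8, -1, -3, 1), d=5 → -e3, X_12=(8, -1, -4, 1)

(8, -1, -4, 1)


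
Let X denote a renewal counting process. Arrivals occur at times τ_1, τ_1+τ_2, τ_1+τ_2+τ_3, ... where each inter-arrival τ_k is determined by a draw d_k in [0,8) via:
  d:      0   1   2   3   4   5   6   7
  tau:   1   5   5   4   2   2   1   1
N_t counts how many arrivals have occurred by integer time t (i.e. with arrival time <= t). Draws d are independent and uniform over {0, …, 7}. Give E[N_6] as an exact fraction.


Inter-arrival values over d=0..7: [1, 5, 5, 4, 2, 2, 1, 1]
Each d has probability 1/8, so the pmf of τ is: f(1) = 3/8, f(2) = 1/4, f(4) = 1/8, f(5) = 1/4
Renewal equation for m(n) = E[N_n]: condition on τ_1 = k (if k <= n, one arrival plus a fresh copy on the remaining n−k steps): m(n) = F(n) + Σ_{k<=n} f(k)·m(n−k), where F(n) = P(τ <= n) and m(0) = 0
m(1) = F(1) = 3/8
m(2) = F(2) + f(1)·m(1) = 5/8 + 3/8·3/8 = 49/64
m(3) = F(3) + f(1)·m(2) + f(2)·m(1) = 5/8 + 3/8·49/64 + 1/4·3/8 = 515/512
m(4) = F(4) + f(1)·m(3) + f(2)·m(2) = 3/4 + 3/8·515/512 + 1/4·49/64 = 5401/4096
m(5) = F(5) + f(1)·m(4) + f(2)·m(3) + f(4)·m(1) = 1 + 3/8·5401/4096 + 1/4·515/512 + 1/8·3/8 = 58747/32768
m(6) = F(6) + f(1)·m(5) + f(2)·m(4) + f(4)·m(2) + f(5)·m(1) = 1 + 3/8·58747/32768 + 1/4·5401/4096 + 1/8·49/64 + 1/4·3/8 = 574465/262144
E[N_6] = m(6) = 574465/262144

574465/262144


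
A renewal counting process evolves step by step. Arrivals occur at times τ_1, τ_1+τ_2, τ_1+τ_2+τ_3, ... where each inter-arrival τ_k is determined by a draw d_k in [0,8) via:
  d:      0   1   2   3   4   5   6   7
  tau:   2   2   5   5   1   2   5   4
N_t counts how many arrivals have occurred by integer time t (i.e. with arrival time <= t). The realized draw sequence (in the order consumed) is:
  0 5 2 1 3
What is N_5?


draw d_1=0: τ_1=2, arrival time A_1=2
draw d_2=5: τ_2=2, arrival time A_2=4
draw d_3=2: τ_3=5, arrival time A_3=9
draw d_4=1: τ_4=2, arrival time A_4=11
draw d_5=3: τ_5=5, arrival time A_5=16
N_t over t=0..5: 0:0 1:0 2:1 3:1 4:2 5:2

2


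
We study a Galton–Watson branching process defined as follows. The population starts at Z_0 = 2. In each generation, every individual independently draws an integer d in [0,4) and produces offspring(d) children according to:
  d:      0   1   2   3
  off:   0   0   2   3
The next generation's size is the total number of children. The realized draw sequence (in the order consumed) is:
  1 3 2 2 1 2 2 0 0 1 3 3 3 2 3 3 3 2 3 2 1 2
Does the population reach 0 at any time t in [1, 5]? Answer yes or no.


no

gen 0: Z_0=2, draws=[1, 3], offspring=[0, 3], Z_1=3
gen 1: Z_1=3, draws=[2, 2, 1], offspring=[2, 2, 0], Z_2=4
gen 2: Z_2=4, draws=[2, 2, 0, 0], offspring=[2, 2, 0, 0], Z_3=4
gen 3: Z_3=4, draws=[1, 3, 3, 3], offspring=[0, 3, 3, 3], Z_4=9
gen 4: Z_4=9, draws=[2, 3, 3, 3, 2, 3, 2, 1, 2], offspring=[2, 3, 3, 3, 2, 3, 2, 0, 2], Z_5=20


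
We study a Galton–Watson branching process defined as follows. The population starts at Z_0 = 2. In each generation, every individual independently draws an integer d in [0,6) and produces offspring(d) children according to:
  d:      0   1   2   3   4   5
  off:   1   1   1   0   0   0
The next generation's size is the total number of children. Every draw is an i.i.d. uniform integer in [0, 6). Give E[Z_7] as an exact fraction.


Outcome values over d=0..5: [1, 1, 1, 0, 0, 0]
Σy = 3, Σy² = 3, M = 6
μ = 3/6 = 1/2,  σ² = 3/6 − (1/2)² = 1/4
E[Z_0] = 2
E[Z_1] = 1/2·E[Z_0] = 1
E[Z_2] = 1/2·E[Z_1] = 1/2
E[Z_3] = 1/2·E[Z_2] = 1/4
E[Z_4] = 1/2·E[Z_3] = 1/8
E[Z_5] = 1/2·E[Z_4] = 1/16
E[Z_6] = 1/2·E[Z_5] = 1/32
E[Z_7] = 1/2·E[Z_6] = 1/64

1/64


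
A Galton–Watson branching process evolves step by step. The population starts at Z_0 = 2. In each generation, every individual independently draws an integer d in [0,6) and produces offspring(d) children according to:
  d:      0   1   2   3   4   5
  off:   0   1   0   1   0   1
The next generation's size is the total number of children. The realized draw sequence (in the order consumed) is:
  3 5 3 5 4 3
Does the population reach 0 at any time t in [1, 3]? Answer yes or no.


gen 0: Z_0=2, draws=[3, 5], offspring=[1, 1], Z_1=2
gen 1: Z_1=2, draws=[3, 5], offspring=[1, 1], Z_2=2
gen 2: Z_2=2, draws=[4, 3], offspring=[0, 1], Z_3=1

no


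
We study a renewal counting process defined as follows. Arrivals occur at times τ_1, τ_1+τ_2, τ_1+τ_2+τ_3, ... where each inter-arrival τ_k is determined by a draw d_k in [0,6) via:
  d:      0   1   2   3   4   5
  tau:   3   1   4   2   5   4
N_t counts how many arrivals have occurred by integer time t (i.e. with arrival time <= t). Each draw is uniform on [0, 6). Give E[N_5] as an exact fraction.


10759/7776

Inter-arrival values over d=0..5: [3, 1, 4, 2, 5, 4]
Each d has probability 1/6, so the pmf of τ is: f(1) = 1/6, f(2) = 1/6, f(3) = 1/6, f(4) = 1/3, f(5) = 1/6
Renewal equation for m(n) = E[N_n]: condition on τ_1 = k (if k <= n, one arrival plus a fresh copy on the remaining n−k steps): m(n) = F(n) + Σ_{k<=n} f(k)·m(n−k), where F(n) = P(τ <= n) and m(0) = 0
m(1) = F(1) = 1/6
m(2) = F(2) + f(1)·m(1) = 1/3 + 1/6·1/6 = 13/36
m(3) = F(3) + f(1)·m(2) + f(2)·m(1) = 1/2 + 1/6·13/36 + 1/6·1/6 = 127/216
m(4) = F(4) + f(1)·m(3) + f(2)·m(2) + f(3)·m(1) = 5/6 + 1/6·127/216 + 1/6·13/36 + 1/6·1/6 = 1321/1296
m(5) = F(5) + f(1)·m(4) + f(2)·m(3) + f(3)·m(2) + f(4)·m(1) = 1 + 1/6·1321/1296 + 1/6·127/216 + 1/6·13/36 + 1/3·1/6 = 10759/7776
E[N_5] = m(5) = 10759/7776


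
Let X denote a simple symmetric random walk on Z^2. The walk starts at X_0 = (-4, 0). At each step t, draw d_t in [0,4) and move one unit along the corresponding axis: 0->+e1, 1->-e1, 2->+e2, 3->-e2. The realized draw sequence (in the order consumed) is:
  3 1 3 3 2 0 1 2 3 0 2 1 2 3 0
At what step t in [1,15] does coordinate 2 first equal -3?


4

t=0: X=(-4, 0), d=3 → -e2, X_1=(-4, -1)
t=1: X=(-4, -1), d=1 → -e1, X_2=(-5, -1)
t=2: X=(-5, -1), d=3 → -e2, X_3=(-5, -2)
t=3: X=(-5, -2), d=3 → -e2, X_4=(-5, -3)
t=4: X=(-5, -3), d=2 → +e2, X_5=(-5, -2)
t=5: X=(-5, -2), d=0 → +e1, X_6=(-4, -2)
t=6: X=(-4, -2), d=1 → -e1, X_7=(-5, -2)
t=7: X=(-5, -2), d=2 → +e2, X_8=(-5, -1)
t=8: X=(-5, -1), d=3 → -e2, X_9=(-5, -2)
t=9: X=(-5, -2), d=0 → +e1, X_10=(-4, -2)
t=10: X=(-4, -2), d=2 → +e2, X_11=(-4, -1)
t=11: X=(-4, -1), d=1 → -e1, X_12=(-5, -1)
t=12: X=(-5, -1), d=2 → +e2, X_13=(-5, 0)
t=13: X=(-5, 0), d=3 → -e2, X_14=(-5, -1)
t=14: X=(-5, -1), d=0 → +e1, X_15=(-4, -1)


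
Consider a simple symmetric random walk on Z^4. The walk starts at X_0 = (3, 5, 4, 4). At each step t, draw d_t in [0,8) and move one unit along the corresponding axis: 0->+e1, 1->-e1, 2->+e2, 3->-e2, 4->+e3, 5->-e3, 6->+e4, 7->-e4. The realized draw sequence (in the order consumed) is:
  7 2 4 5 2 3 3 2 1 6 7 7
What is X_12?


t=0: X=(3, 5, 4, 4), d=7 → -e4, X_1=(3, 5, 4, 3)
t=1: X=(3, 5, 4, 3), d=2 → +e2, X_2=(3, 6, 4, 3)
t=2: X=(3, 6, 4, 3), d=4 → +e3, X_3=(3, 6, 5, 3)
t=3: X=(3, 6, 5, 3), d=5 → -e3, X_4=(3, 6, 4, 3)
t=4: X=(3, 6, 4, 3), d=2 → +e2, X_5=(3, 7, 4, 3)
t=5: X=(3, 7, 4, 3), d=3 → -e2, X_6=(3, 6, 4, 3)
t=6: X=(3, 6, 4, 3), d=3 → -e2, X_7=(3, 5, 4, 3)
t=7: X=(3, 5, 4, 3), d=2 → +e2, X_8=(3, 6, 4, 3)
t=8: X=(3, 6, 4, 3), d=1 → -e1, X_9=(2, 6, 4, 3)
t=9: X=(2, 6, 4, 3), d=6 → +e4, X_10=(2, 6, 4, 4)
t=10: X=(2, 6, 4, 4), d=7 → -e4, X_11=(2, 6, 4, 3)
t=11: X=(2, 6, 4, 3), d=7 → -e4, X_12=(2, 6, 4, 2)

(2, 6, 4, 2)


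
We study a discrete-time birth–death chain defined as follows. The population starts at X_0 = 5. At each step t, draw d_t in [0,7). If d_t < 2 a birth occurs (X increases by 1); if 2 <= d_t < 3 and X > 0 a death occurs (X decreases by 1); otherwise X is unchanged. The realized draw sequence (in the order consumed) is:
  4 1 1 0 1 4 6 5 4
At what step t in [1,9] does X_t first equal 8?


4

t=0: X=5, d=4 → hold, X_1=5
t=1: X=5, d=1 → birth, X_2=6
t=2: X=6, d=1 → birth, X_3=7
t=3: X=7, d=0 → birth, X_4=8
t=4: X=8, d=1 → birth, X_5=9
t=5: X=9, d=4 → hold, X_6=9
t=6: X=9, d=6 → hold, X_7=9
t=7: X=9, d=5 → hold, X_8=9
t=8: X=9, d=4 → hold, X_9=9


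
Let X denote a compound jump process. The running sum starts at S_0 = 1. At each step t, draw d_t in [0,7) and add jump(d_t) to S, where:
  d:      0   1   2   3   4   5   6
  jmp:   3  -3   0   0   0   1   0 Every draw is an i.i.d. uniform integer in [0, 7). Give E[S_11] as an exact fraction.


18/7

Outcome values over d=0..6: [3, -3, 0, 0, 0, 1, 0]
Σy = 1, Σy² = 19, M = 7
μ = 1/7 = 1/7,  σ² = 19/7 − (1/7)² = 132/49
E[S_11] = 1 + 11·(1/7) = 18/7


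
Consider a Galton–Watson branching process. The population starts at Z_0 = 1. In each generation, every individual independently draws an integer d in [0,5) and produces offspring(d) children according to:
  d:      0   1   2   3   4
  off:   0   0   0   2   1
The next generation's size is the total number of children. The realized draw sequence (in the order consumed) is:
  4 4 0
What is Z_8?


gen 0: Z_0=1, draws=[4], offspring=[1], Z_1=1
gen 1: Z_1=1, draws=[4], offspring=[1], Z_2=1
gen 2: Z_2=1, draws=[0], offspring=[0], Z_3=0
gen 3: Z_3=0, draws=[], offspring=[], Z_4=0
gen 4: Z_4=0, draws=[], offspring=[], Z_5=0
gen 5: Z_5=0, draws=[], offspring=[], Z_6=0
gen 6: Z_6=0, draws=[], offspring=[], Z_7=0
gen 7: Z_7=0, draws=[], offspring=[], Z_8=0

0


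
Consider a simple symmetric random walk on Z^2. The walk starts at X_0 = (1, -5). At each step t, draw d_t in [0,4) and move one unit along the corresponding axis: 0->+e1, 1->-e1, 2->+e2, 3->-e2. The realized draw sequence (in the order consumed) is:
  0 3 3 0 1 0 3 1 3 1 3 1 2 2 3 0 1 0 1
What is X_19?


t=0: X=(1, -5), d=0 → +e1, X_1=(2, -5)
t=1: X=(2, -5), d=3 → -e2, X_2=(2, -6)
t=2: X=(2, -6), d=3 → -e2, X_3=(2, -7)
t=3: X=(2, -7), d=0 → +e1, X_4=(3, -7)
t=4: X=(3, -7), d=1 → -e1, X_5=(2, -7)
t=5: X=(2, -7), d=0 → +e1, X_6=(3, -7)
t=6: X=(3, -7), d=3 → -e2, X_7=(3, -8)
t=7: X=(3, -8), d=1 → -e1, X_8=(2, -8)
t=8: X=(2, -8), d=3 → -e2, X_9=(2, -9)
t=9: X=(2, -9), d=1 → -e1, X_10=(1, -9)
t=10: X=(1, -9), d=3 → -e2, X_11=(1, -10)
t=11: X=(1, -10), d=1 → -e1, X_12=(0, -10)
t=12: X=(0, -10), d=2 → +e2, X_13=(0, -9)
t=13: X=(0, -9), d=2 → +e2, X_14=(0, -8)
t=14: X=(0, -8), d=3 → -e2, X_15=(0, -9)
t=15: X=(0, -9), d=0 → +e1, X_16=(1, -9)
t=16: X=(1, -9), d=1 → -e1, X_17=(0, -9)
t=17: X=(0, -9), d=0 → +e1, X_18=(1, -9)
t=18: X=(1, -9), d=1 → -e1, X_19=(0, -9)

(0, -9)


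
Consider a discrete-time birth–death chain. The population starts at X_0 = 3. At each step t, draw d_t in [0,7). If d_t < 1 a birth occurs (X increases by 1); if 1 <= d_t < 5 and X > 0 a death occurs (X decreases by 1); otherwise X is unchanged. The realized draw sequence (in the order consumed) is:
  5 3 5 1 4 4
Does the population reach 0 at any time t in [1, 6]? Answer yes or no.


yes

t=0: X=3, d=5 → hold, X_1=3
t=1: X=3, d=3 → death, X_2=2
t=2: X=2, d=5 → hold, X_3=2
t=3: X=2, d=1 → death, X_4=1
t=4: X=1, d=4 → death, X_5=0
t=5: X=0, d=4 → hold, X_6=0


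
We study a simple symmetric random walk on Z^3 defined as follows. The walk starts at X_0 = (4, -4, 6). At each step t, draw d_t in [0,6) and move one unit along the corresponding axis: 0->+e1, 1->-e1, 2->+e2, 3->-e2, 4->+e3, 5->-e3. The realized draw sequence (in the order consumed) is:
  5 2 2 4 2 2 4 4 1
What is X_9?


t=0: X=(4, -4, 6), d=5 → -e3, X_1=(4, -4, 5)
t=1: X=(4, -4, 5), d=2 → +e2, X_2=(4, -3, 5)
t=2: X=(4, -3, 5), d=2 → +e2, X_3=(4, -2, 5)
t=3: X=(4, -2, 5), d=4 → +e3, X_4=(4, -2, 6)
t=4: X=(4, -2, 6), d=2 → +e2, X_5=(4, -1, 6)
t=5: X=(4, -1, 6), d=2 → +e2, X_6=(4, 0, 6)
t=6: X=(4, 0, 6), d=4 → +e3, X_7=(4, 0, 7)
t=7: X=(4, 0, 7), d=4 → +e3, X_8=(4, 0, 8)
t=8: X=(4, 0, 8), d=1 → -e1, X_9=(3, 0, 8)

(3, 0, 8)


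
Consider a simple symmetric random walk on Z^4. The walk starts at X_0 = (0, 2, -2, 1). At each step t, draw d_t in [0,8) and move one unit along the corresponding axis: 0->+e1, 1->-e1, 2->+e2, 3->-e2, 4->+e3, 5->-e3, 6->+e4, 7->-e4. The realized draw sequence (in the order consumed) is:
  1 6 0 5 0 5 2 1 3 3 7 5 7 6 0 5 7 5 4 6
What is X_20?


(1, 1, -6, 1)

t=0: X=(0, 2, -2, 1), d=1 → -e1, X_1=(-1, 2, -2, 1)
t=1: X=(-1, 2, -2, 1), d=6 → +e4, X_2=(-1, 2, -2, 2)
t=2: X=(-1, 2, -2, 2), d=0 → +e1, X_3=(0, 2, -2, 2)
t=3: X=(0, 2, -2, 2), d=5 → -e3, X_4=(0, 2, -3, 2)
t=4: X=(0, 2, -3, 2), d=0 → +e1, X_5=(1, 2, -3, 2)
t=5: X=(1, 2, -3, 2), d=5 → -e3, X_6=(1, 2, -4, 2)
t=6: X=(1, 2, -4, 2), d=2 → +e2, X_7=(1, 3, -4, 2)
t=7: X=(1, 3, -4, 2), d=1 → -e1, X_8=(0, 3, -4, 2)
t=8: X=(0, 3, -4, 2), d=3 → -e2, X_9=(0, 2, -4, 2)
t=9: X=(0, 2, -4, 2), d=3 → -e2, X_10=(0, 1, -4, 2)
t=10: X=(0, 1, -4, 2), d=7 → -e4, X_11=(0, 1, -4, 1)
t=11: X=(0, 1, -4, 1), d=5 → -e3, X_12=(0, 1, -5, 1)
t=12: X=(0, 1, -5, 1), d=7 → -e4, X_13=(0, 1, -5, 0)
t=13: X=(0, 1, -5, 0), d=6 → +e4, X_14=(0, 1, -5, 1)
t=14: X=(0, 1, -5, 1), d=0 → +e1, X_15=(1, 1, -5, 1)
t=15: X=(1, 1, -5, 1), d=5 → -e3, X_16=(1, 1, -6, 1)
t=16: X=(1, 1, -6, 1), d=7 → -e4, X_17=(1, 1, -6, 0)
t=17: X=(1, 1, -6, 0), d=5 → -e3, X_18=(1, 1, -7, 0)
t=18: X=(1, 1, -7, 0), d=4 → +e3, X_19=(1, 1, -6, 0)
t=19: X=(1, 1, -6, 0), d=6 → +e4, X_20=(1, 1, -6, 1)


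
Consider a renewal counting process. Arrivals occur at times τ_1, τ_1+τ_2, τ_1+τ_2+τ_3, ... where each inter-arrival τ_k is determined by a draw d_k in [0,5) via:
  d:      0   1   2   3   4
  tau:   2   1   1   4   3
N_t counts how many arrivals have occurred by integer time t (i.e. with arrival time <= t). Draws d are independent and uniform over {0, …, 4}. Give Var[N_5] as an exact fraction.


Inter-arrival values over d=0..4: [2, 1, 1, 4, 3]
Each d has probability 1/5, so the pmf of τ is: f(1) = 2/5, f(2) = 1/5, f(3) = 1/5, f(4) = 1/5
Let p_n(j) = P(N_n = j), with p_0 = [1]. Condition on τ_1: p_n(0) = P(τ > n), and for j >= 1, p_n(j) = Σ_{k<=n} f(k)·p_{n−k}(j−1)
p_1 = [3/5, 2/5]  (j = 0..1)
p_2 = [2/5, 11/25, 4/25]  (j = 0..2)
p_3 = [1/5, 12/25, 32/125, 8/125]  (j = 0..3)
p_4 = [0, 12/25, 9/25, 84/625, 16/625]  (j = 0..4)
p_5 = [0, 6/25, 57/125, 142/625, 208/3125, 32/3125]  (j = 0..5)
E[N_5] = Σ j·p_5(j) = 6722/3125;  E[N_5²] = Σ j²·p_5(j) = 16968/3125
Var[N_5] = 16968/3125 − (6722/3125)² = 7839716/9765625

7839716/9765625


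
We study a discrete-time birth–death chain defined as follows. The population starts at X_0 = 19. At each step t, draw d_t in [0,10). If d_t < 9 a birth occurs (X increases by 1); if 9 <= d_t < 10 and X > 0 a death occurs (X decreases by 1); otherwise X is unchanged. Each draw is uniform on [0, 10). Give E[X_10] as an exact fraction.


X can drop by at most 1 per step and X_0 = 19 > T = 10, so X_t >= 19 − t >= 9 > 0 for every t <= 10: the floor at 0 (the 'and X > 0' condition) never binds. Hence X_10 = X_0 + Σ_{t<10} Y_t with i.i.d. increments Y_t = y(d_t) ∈ {+1, −1, 0}.
Outcome values over d=0..9: [1, 1, 1, 1, 1, 1, 1, 1, 1, -1]
Σy = 8, Σy² = 10, M = 10
μ = 8/10 = 4/5,  σ² = 10/10 − (4/5)² = 9/25
E[X_10] = 19 + 10·(4/5) = 27

27


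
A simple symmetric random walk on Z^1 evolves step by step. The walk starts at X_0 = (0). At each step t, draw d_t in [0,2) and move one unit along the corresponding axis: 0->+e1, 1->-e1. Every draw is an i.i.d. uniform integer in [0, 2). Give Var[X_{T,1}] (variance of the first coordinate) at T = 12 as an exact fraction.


Outcome values over d=0..1: [1, -1]
Σy = 0, Σy² = 2, M = 2
μ = 0/2 = 0,  σ² = 2/2 − (0)² = 1
Independent increments: Var[X_12] = 12·σ² = 12·(1) = 12

12


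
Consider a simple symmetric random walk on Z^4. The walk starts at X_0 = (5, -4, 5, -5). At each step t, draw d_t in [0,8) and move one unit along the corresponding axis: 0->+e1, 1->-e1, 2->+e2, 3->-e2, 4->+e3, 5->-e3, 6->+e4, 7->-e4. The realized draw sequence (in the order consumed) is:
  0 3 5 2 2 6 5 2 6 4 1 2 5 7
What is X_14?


(5, -1, 3, -4)

t=0: X=(5, -4, 5, -5), d=0 → +e1, X_1=(6, -4, 5, -5)
t=1: X=(6, -4, 5, -5), d=3 → -e2, X_2=(6, -5, 5, -5)
t=2: X=(6, -5, 5, -5), d=5 → -e3, X_3=(6, -5, 4, -5)
t=3: X=(6, -5, 4, -5), d=2 → +e2, X_4=(6, -4, 4, -5)
t=4: X=(6, -4, 4, -5), d=2 → +e2, X_5=(6, -3, 4, -5)
t=5: X=(6, -3, 4, -5), d=6 → +e4, X_6=(6, -3, 4, -4)
t=6: X=(6, -3, 4, -4), d=5 → -e3, X_7=(6, -3, 3, -4)
t=7: X=(6, -3, 3, -4), d=2 → +e2, X_8=(6, -2, 3, -4)
t=8: X=(6, -2, 3, -4), d=6 → +e4, X_9=(6, -2, 3, -3)
t=9: X=(6, -2, 3, -3), d=4 → +e3, X_10=(6, -2, 4, -3)
t=10: X=(6, -2, 4, -3), d=1 → -e1, X_11=(5, -2, 4, -3)
t=11: X=(5, -2, 4, -3), d=2 → +e2, X_12=(5, -1, 4, -3)
t=12: X=(5, -1, 4, -3), d=5 → -e3, X_13=(5, -1, 3, -3)
t=13: X=(5, -1, 3, -3), d=7 → -e4, X_14=(5, -1, 3, -4)


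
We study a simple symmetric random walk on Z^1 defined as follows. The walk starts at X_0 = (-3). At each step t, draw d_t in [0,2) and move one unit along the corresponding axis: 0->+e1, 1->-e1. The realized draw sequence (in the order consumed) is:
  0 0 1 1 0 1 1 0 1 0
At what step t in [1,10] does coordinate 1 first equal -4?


t=0: X=(-3), d=0 → +e1, X_1=(-2)
t=1: X=(-2), d=0 → +e1, X_2=(-1)
t=2: X=(-1), d=1 → -e1, X_3=(-2)
t=3: X=(-2), d=1 → -e1, X_4=(-3)
t=4: X=(-3), d=0 → +e1, X_5=(-2)
t=5: X=(-2), d=1 → -e1, X_6=(-3)
t=6: X=(-3), d=1 → -e1, X_7=(-4)
t=7: X=(-4), d=0 → +e1, X_8=(-3)
t=8: X=(-3), d=1 → -e1, X_9=(-4)
t=9: X=(-4), d=0 → +e1, X_10=(-3)

7


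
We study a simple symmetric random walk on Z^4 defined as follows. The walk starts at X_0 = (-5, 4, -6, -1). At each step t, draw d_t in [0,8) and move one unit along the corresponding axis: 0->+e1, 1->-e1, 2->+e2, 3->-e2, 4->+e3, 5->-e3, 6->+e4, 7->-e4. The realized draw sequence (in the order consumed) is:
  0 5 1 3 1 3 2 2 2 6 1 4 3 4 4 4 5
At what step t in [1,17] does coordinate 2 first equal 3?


t=0: X=(-5, 4, -6, -1), d=0 → +e1, X_1=(-4, 4, -6, -1)
t=1: X=(-4, 4, -6, -1), d=5 → -e3, X_2=(-4, 4, -7, -1)
t=2: X=(-4, 4, -7, -1), d=1 → -e1, X_3=(-5, 4, -7, -1)
t=3: X=(-5, 4, -7, -1), d=3 → -e2, X_4=(-5, 3, -7, -1)
t=4: X=(-5, 3, -7, -1), d=1 → -e1, X_5=(-6, 3, -7, -1)
t=5: X=(-6, 3, -7, -1), d=3 → -e2, X_6=(-6, 2, -7, -1)
t=6: X=(-6, 2, -7, -1), d=2 → +e2, X_7=(-6, 3, -7, -1)
t=7: X=(-6, 3, -7, -1), d=2 → +e2, X_8=(-6, 4, -7, -1)
t=8: X=(-6, 4, -7, -1), d=2 → +e2, X_9=(-6, 5, -7, -1)
t=9: X=(-6, 5, -7, -1), d=6 → +e4, X_10=(-6, 5, -7, 0)
t=10: X=(-6, 5, -7, 0), d=1 → -e1, X_11=(-7, 5, -7, 0)
t=11: X=(-7, 5, -7, 0), d=4 → +e3, X_12=(-7, 5, -6, 0)
t=12: X=(-7, 5, -6, 0), d=3 → -e2, X_13=(-7, 4, -6, 0)
t=13: X=(-7, 4, -6, 0), d=4 → +e3, X_14=(-7, 4, -5, 0)
t=14: X=(-7, 4, -5, 0), d=4 → +e3, X_15=(-7, 4, -4, 0)
t=15: X=(-7, 4, -4, 0), d=4 → +e3, X_16=(-7, 4, -3, 0)
t=16: X=(-7, 4, -3, 0), d=5 → -e3, X_17=(-7, 4, -4, 0)

4


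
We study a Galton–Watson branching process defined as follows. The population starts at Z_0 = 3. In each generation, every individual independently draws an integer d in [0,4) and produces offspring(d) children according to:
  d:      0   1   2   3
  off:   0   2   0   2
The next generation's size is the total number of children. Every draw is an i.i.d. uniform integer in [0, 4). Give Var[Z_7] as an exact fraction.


Outcome values over d=0..3: [0, 2, 0, 2]
Σy = 4, Σy² = 8, M = 4
μ = 4/4 = 1,  σ² = 8/4 − (1)² = 1
V_0 = 0, E_0 = 3
V_1 = 1·E_0 + (1)²·V_0 = 3;  E_1 = 3
V_2 = 1·E_1 + (1)²·V_1 = 6;  E_2 = 3
V_3 = 1·E_2 + (1)²·V_2 = 9;  E_3 = 3
V_4 = 1·E_3 + (1)²·V_3 = 12;  E_4 = 3
V_5 = 1·E_4 + (1)²·V_4 = 15;  E_5 = 3
V_6 = 1·E_5 + (1)²·V_5 = 18;  E_6 = 3
V_7 = 1·E_6 + (1)²·V_6 = 21;  E_7 = 3

21


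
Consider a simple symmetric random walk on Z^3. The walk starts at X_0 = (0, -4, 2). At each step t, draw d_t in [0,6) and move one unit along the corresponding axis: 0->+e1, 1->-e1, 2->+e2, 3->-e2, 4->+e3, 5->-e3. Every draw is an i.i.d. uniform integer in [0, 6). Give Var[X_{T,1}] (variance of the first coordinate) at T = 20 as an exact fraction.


20/3

Outcome values over d=0..5: [1, -1, 0, 0, 0, 0]
Σy = 0, Σy² = 2, M = 6
μ = 0/6 = 0,  σ² = 2/6 − (0)² = 1/3
Independent increments: Var[X_20] = 20·σ² = 20·(1/3) = 20/3


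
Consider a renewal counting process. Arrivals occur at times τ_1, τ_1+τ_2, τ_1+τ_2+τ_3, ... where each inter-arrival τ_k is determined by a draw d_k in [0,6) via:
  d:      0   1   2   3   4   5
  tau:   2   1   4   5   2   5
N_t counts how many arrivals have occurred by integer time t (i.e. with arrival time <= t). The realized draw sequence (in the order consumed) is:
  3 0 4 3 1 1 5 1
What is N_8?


draw d_1=3: τ_1=5, arrival time A_1=5
draw d_2=0: τ_2=2, arrival time A_2=7
draw d_3=4: τ_3=2, arrival time A_3=9
draw d_4=3: τ_4=5, arrival time A_4=14
draw d_5=1: τ_5=1, arrival time A_5=15
draw d_6=1: τ_6=1, arrival time A_6=16
draw d_7=5: τ_7=5, arrival time A_7=21
draw d_8=1: τ_8=1, arrival time A_8=22
N_t over t=0..8: 0:0 1:0 2:0 3:0 4:0 5:1 6:1 7:2 8:2

2


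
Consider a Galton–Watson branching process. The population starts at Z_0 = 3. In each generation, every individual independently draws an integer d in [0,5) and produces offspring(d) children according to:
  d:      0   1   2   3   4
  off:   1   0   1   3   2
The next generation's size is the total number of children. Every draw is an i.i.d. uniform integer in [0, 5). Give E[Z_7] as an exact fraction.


Outcome values over d=0..4: [1, 0, 1, 3, 2]
Σy = 7, Σy² = 15, M = 5
μ = 7/5 = 7/5,  σ² = 15/5 − (7/5)² = 26/25
E[Z_0] = 3
E[Z_1] = 7/5·E[Z_0] = 21/5
E[Z_2] = 7/5·E[Z_1] = 147/25
E[Z_3] = 7/5·E[Z_2] = 1029/125
E[Z_4] = 7/5·E[Z_3] = 7203/625
E[Z_5] = 7/5·E[Z_4] = 50421/3125
E[Z_6] = 7/5·E[Z_5] = 352947/15625
E[Z_7] = 7/5·E[Z_6] = 2470629/78125

2470629/78125


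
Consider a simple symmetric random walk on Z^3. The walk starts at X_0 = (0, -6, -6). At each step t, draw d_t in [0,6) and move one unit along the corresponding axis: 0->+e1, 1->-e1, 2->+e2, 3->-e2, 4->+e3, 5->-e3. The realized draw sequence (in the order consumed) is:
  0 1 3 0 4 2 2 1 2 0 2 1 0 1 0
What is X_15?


(1, -3, -5)

t=0: X=(0, -6, -6), d=0 → +e1, X_1=(1, -6, -6)
t=1: X=(1, -6, -6), d=1 → -e1, X_2=(0, -6, -6)
t=2: X=(0, -6, -6), d=3 → -e2, X_3=(0, -7, -6)
t=3: X=(0, -7, -6), d=0 → +e1, X_4=(1, -7, -6)
t=4: X=(1, -7, -6), d=4 → +e3, X_5=(1, -7, -5)
t=5: X=(1, -7, -5), d=2 → +e2, X_6=(1, -6, -5)
t=6: X=(1, -6, -5), d=2 → +e2, X_7=(1, -5, -5)
t=7: X=(1, -5, -5), d=1 → -e1, X_8=(0, -5, -5)
t=8: X=(0, -5, -5), d=2 → +e2, X_9=(0, -4, -5)
t=9: X=(0, -4, -5), d=0 → +e1, X_10=(1, -4, -5)
t=10: X=(1, -4, -5), d=2 → +e2, X_11=(1, -3, -5)
t=11: X=(1, -3, -5), d=1 → -e1, X_12=(0, -3, -5)
t=12: X=(0, -3, -5), d=0 → +e1, X_13=(1, -3, -5)
t=13: X=(1, -3, -5), d=1 → -e1, X_14=(0, -3, -5)
t=14: X=(0, -3, -5), d=0 → +e1, X_15=(1, -3, -5)


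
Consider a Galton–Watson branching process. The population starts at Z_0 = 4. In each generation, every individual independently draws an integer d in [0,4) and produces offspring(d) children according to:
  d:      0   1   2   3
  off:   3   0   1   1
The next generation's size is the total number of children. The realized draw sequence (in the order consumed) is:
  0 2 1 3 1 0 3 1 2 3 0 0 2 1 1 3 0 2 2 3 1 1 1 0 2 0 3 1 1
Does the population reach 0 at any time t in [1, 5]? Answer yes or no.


no

gen 0: Z_0=4, draws=[0, 2, 1, 3], offspring=[3, 1, 0, 1], Z_1=5
gen 1: Z_1=5, draws=[1, 0, 3, 1, 2], offspring=[0, 3, 1, 0, 1], Z_2=5
gen 2: Z_2=5, draws=[3, 0, 0, 2, 1], offspring=[1, 3, 3, 1, 0], Z_3=8
gen 3: Z_3=8, draws=[1, 3, 0, 2, 2, 3, 1, 1], offspring=[0, 1, 3, 1, 1, 1, 0, 0], Z_4=7
gen 4: Z_4=7, draws=[1, 0, 2, 0, 3, 1, 1], offspring=[0, 3, 1, 3, 1, 0, 0], Z_5=8
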